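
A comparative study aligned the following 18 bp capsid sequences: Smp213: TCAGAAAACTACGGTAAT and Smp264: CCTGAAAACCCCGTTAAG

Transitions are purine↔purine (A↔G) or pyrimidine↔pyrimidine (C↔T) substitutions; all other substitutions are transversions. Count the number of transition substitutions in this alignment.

The sequences differ at positions 1 (T/C, transition), 3 (A/T, transversion), 10 (T/C, transition), 11 (A/C, transversion), 14 (G/T, transversion), 18 (T/G, transversion).
Of the 6 differences, 2 transitions and 4 transversions, so the answer is 2.

2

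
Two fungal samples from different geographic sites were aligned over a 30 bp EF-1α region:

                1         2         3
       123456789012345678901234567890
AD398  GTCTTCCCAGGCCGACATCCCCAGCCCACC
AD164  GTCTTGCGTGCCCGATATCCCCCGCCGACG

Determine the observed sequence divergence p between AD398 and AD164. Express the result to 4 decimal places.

Differing sites — 6:C/G; 8:C/G; 9:A/T; 11:G/C; 16:C/T; 23:A/C; 27:C/G; 30:C/G.
There are 8 differences over 30 sites, so p = 8/30 = 0.2667.

0.2667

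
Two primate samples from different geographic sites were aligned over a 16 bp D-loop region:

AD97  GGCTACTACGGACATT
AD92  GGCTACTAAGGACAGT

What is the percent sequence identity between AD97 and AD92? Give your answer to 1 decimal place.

The sequences differ at positions 9 (C/A), 15 (T/G).
14 of the 16 sites match, so the percent identity is 14/16 × 100 = 87.5%.

87.5%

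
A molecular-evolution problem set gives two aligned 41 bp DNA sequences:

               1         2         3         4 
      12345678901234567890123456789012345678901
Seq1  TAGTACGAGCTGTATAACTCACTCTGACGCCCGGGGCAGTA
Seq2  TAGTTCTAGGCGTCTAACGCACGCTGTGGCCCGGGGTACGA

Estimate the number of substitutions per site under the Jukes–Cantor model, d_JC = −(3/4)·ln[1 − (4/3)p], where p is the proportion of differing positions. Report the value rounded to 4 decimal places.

Differing sites — 5:A/T; 7:G/T; 10:C/G; 11:T/C; 14:A/C; 19:T/G; 23:T/G; 27:A/T; 28:C/G; 37:C/T; 39:G/C; 40:T/G.
p = 12/41 = 0.292683.
d = −0.75 · ln(1 − (4/3)·0.292683) = −0.75 · ln(0.609756) = −0.75 · (-0.494696) = 0.3710.

0.3710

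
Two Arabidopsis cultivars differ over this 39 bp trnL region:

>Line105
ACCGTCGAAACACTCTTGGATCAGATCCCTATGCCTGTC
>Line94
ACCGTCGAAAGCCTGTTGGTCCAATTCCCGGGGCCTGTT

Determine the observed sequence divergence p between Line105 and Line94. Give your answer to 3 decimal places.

0.282

Differing sites — 11:C/G; 12:A/C; 15:C/G; 20:A/T; 21:T/C; 24:G/A; 25:A/T; 30:T/G; 31:A/G; 32:T/G; 39:C/T.
There are 11 differences over 39 sites, so p = 11/39 = 0.282.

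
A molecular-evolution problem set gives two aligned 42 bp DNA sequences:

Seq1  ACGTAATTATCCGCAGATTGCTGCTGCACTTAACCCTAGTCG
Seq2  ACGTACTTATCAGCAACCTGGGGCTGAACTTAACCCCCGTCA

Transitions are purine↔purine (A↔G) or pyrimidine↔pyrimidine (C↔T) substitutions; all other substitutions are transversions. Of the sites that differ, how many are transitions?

4

Mismatches occur at site 6 (A/C, transversion), site 12 (C/A, transversion), site 16 (G/A, transition), site 17 (A/C, transversion), site 18 (T/C, transition), site 21 (C/G, transversion), site 22 (T/G, transversion), site 27 (C/A, transversion), site 37 (T/C, transition), site 38 (A/C, transversion), site 42 (G/A, transition).
Of the 11 differences, 4 transitions and 7 transversions, so the answer is 4.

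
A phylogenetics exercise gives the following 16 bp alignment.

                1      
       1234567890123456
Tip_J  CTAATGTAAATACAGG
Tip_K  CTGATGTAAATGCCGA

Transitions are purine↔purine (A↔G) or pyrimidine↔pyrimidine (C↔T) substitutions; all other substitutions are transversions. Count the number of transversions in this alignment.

Differing sites — 3:A/G (Ti); 12:A/G (Ti); 14:A/C (Tv); 16:G/A (Ti).
Of the 4 differences, 3 transitions and 1 transversion, so the answer is 1.

1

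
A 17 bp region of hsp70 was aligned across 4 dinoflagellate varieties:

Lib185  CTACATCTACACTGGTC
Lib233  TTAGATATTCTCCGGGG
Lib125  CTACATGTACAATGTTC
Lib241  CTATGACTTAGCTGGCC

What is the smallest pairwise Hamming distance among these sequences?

3

Pairwise Hamming distances:
  Lib185 vs Lib233: 8
  Lib185 vs Lib125: 3
  Lib185 vs Lib241: 7
  Lib233 vs Lib125: 10
  Lib233 vs Lib241: 10
  Lib125 vs Lib241: 10
The smallest is 3, between Lib185 and Lib125.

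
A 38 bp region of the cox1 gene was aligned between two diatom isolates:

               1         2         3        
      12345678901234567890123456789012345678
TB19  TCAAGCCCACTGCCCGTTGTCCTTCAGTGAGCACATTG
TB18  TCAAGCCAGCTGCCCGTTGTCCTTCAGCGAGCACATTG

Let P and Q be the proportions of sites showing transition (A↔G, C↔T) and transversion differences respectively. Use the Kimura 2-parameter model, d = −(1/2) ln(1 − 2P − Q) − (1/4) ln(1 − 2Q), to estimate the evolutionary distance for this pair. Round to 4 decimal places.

Mismatches occur at site 8 (C→A, transversion), site 9 (A→G, transition), site 28 (T→C, transition).
Of the 3 differences, 2 transitions and 1 transversion over 38 sites: P = 2/38 = 0.052632, Q = 1/38 = 0.026316.
d = −0.5·ln(0.868420) − 0.25·ln(0.947368) = −0.5·(-0.141080) − 0.25·(-0.054068) = 0.0841.

0.0841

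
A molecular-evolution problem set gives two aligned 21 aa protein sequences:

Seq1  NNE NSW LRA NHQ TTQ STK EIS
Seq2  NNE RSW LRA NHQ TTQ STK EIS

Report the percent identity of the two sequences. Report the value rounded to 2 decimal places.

95.24%

Differing sites — 4:N/R.
20 of the 21 sites match, so the percent identity is 20/21 × 100 = 95.24%.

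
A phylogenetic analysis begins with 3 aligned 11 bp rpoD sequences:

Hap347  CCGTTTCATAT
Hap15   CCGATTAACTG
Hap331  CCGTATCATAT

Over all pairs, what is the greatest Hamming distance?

Pairwise Hamming distances:
  Hap347 vs Hap15: 5
  Hap347 vs Hap331: 1
  Hap15 vs Hap331: 6
The largest is 6, between Hap15 and Hap331.

6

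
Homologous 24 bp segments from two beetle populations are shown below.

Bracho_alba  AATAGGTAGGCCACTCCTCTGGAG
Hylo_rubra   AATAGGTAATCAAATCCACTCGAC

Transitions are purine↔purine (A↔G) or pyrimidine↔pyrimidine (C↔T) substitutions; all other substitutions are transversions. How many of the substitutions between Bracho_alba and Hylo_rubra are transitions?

1

Differing sites — 9:G/A (Ti); 10:G/T (Tv); 12:C/A (Tv); 14:C/A (Tv); 18:T/A (Tv); 21:G/C (Tv); 24:G/C (Tv).
Of the 7 differences, 1 transition and 6 transversions, so the answer is 1.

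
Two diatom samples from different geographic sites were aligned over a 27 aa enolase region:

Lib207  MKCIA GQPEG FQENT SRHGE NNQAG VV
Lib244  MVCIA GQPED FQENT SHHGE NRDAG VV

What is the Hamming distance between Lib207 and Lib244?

5

Mismatches occur at site 2 (K→V), site 10 (G→D), site 17 (R→H), site 22 (N→R), site 23 (Q→D).
That gives 5 mismatches out of 27 aligned sites, so the Hamming distance is 5.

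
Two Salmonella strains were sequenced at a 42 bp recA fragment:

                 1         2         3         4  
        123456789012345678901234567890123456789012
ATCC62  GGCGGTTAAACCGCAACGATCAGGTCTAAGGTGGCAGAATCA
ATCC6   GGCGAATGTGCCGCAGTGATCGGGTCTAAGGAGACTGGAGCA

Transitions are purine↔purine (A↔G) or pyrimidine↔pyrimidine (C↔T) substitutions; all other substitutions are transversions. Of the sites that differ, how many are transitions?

8

Mismatches occur at site 5 (G↔A, transition), site 6 (T↔A, transversion), site 8 (A↔G, transition), site 9 (A↔T, transversion), site 10 (A↔G, transition), site 16 (A↔G, transition), site 17 (C↔T, transition), site 22 (A↔G, transition), site 32 (T↔A, transversion), site 34 (G↔A, transition), site 36 (A↔T, transversion), site 38 (A↔G, transition), site 40 (T↔G, transversion).
Of the 13 differences, 8 transitions and 5 transversions, so the answer is 8.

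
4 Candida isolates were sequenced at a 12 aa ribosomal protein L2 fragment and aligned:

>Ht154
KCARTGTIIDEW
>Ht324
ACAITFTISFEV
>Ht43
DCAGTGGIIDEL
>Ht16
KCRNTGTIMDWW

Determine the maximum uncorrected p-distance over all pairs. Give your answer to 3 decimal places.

Pairwise Hamming distances:
  Ht154 vs Ht324: 6
  Ht154 vs Ht43: 4
  Ht154 vs Ht16: 4
  Ht324 vs Ht43: 7
  Ht324 vs Ht16: 8
  Ht43 vs Ht16: 7
The largest is 8 mismatches, between Ht324 and Ht16; p = 8/12 = 0.667.

0.667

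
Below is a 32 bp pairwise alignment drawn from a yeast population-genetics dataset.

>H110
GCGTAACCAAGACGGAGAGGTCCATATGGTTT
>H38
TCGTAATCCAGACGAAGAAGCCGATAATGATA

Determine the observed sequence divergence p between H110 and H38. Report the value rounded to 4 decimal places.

0.3438

The sequences differ at positions 1 (G/T), 7 (C/T), 9 (A/C), 15 (G/A), 19 (G/A), 21 (T/C), 23 (C/G), 27 (T/A), 28 (G/T), 30 (T/A), 32 (T/A).
There are 11 differences over 32 sites, so p = 11/32 = 0.3438.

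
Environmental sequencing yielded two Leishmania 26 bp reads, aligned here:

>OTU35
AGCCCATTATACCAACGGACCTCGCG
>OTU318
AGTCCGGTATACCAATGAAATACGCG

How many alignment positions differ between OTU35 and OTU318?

Differing sites — 3:C/T; 6:A/G; 7:T/G; 16:C/T; 18:G/A; 20:C/A; 21:C/T; 22:T/A.
That gives 8 mismatches out of 26 aligned sites, so the Hamming distance is 8.

8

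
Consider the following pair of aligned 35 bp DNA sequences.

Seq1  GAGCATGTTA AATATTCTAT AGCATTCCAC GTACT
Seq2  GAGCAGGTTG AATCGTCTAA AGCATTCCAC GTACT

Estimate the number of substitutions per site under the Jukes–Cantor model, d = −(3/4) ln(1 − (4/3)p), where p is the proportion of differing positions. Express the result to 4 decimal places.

Mismatches occur at site 6 (T↔G), site 10 (A↔G), site 14 (A↔C), site 15 (T↔G), site 20 (T↔A).
p = 5/35 = 0.142857.
d = −0.75 · ln(1 − (4/3)·0.142857) = −0.75 · ln(0.809524) = −0.75 · (-0.211309) = 0.1585.

0.1585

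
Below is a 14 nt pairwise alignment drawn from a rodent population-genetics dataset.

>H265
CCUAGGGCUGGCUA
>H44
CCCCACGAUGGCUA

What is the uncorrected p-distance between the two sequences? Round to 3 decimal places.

Differing sites — 3:U/C; 4:A/C; 5:G/A; 6:G/C; 8:C/A.
There are 5 differences over 14 sites, so p = 5/14 = 0.357.

0.357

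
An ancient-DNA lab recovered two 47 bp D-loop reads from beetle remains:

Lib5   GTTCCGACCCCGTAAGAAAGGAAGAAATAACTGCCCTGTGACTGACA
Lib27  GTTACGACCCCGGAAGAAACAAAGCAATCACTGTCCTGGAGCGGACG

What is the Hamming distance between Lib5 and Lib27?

12

The sequences differ at positions 4 (C/A), 13 (T/G), 20 (G/C), 21 (G/A), 25 (A/C), 29 (A/C), 34 (C/T), 39 (T/G), 40 (G/A), 41 (A/G), 43 (T/G), 47 (A/G).
That gives 12 mismatches out of 47 aligned sites, so the Hamming distance is 12.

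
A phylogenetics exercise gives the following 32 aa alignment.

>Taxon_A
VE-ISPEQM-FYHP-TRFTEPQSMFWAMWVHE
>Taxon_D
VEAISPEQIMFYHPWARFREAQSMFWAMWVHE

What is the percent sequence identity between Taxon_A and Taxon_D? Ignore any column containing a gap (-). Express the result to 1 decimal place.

86.2%

Excluding the 3 gap columns leaves 29 comparable sites.
Differing sites — 9:M/I; 16:T/A; 19:T/R; 21:P/A.
25 of the 29 comparable sites match, so the percent identity is 25/29 × 100 = 86.2%.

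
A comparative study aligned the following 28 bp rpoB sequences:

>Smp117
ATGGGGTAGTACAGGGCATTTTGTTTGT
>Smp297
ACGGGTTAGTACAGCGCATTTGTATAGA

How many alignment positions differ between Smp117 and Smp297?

Mismatches occur at site 2 (T→C), site 6 (G→T), site 15 (G→C), site 22 (T→G), site 23 (G→T), site 24 (T→A), site 26 (T→A), site 28 (T→A).
That gives 8 mismatches out of 28 aligned sites, so the Hamming distance is 8.

8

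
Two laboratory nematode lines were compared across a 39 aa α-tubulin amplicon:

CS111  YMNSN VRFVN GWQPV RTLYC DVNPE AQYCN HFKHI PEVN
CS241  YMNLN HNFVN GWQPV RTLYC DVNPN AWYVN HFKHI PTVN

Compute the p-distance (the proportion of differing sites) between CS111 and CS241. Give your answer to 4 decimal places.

0.1795

The sequences differ at positions 4 (S/L), 6 (V/H), 7 (R/N), 25 (E/N), 27 (Q/W), 29 (C/V), 37 (E/T).
There are 7 differences over 39 sites, so p = 7/39 = 0.1795.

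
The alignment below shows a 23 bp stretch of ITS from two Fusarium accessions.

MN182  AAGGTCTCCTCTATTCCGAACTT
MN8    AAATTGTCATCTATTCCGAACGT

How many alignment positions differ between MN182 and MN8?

Differing sites — 3:G/A; 4:G/T; 6:C/G; 9:C/A; 22:T/G.
That gives 5 mismatches out of 23 aligned sites, so the Hamming distance is 5.

5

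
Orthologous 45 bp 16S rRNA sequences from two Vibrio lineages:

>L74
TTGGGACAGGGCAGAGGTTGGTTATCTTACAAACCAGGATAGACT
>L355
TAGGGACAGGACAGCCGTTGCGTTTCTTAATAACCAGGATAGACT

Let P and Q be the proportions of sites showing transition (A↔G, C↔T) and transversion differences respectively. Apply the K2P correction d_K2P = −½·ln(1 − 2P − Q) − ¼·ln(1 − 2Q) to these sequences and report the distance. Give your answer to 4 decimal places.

The sequences differ at positions 2 (T/A, transversion), 11 (G/A, transition), 15 (A/C, transversion), 16 (G/C, transversion), 21 (G/C, transversion), 22 (T/G, transversion), 24 (A/T, transversion), 30 (C/A, transversion), 31 (A/T, transversion).
Of the 9 differences, 1 transition and 8 transversions over 45 sites: P = 1/45 = 0.022222, Q = 8/45 = 0.177778.
d = −0.5·ln(0.777778) − 0.25·ln(0.644444) = −0.5·(-0.251314) − 0.25·(-0.439367) = 0.2355.

0.2355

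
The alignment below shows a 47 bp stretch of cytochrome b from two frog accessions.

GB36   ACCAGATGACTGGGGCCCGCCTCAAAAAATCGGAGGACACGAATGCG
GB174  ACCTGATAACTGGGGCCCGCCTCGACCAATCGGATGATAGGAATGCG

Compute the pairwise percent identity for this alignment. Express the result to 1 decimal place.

The sequences differ at positions 4 (A/T), 8 (G/A), 24 (A/G), 26 (A/C), 27 (A/C), 35 (G/T), 38 (C/T), 40 (C/G).
39 of the 47 sites match, so the percent identity is 39/47 × 100 = 83.0%.

83.0%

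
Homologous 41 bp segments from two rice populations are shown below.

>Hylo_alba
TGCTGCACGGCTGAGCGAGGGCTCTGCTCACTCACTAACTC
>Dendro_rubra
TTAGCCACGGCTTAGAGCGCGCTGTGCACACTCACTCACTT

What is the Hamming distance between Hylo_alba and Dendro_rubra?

Differing sites — 2:G/T; 3:C/A; 4:T/G; 5:G/C; 13:G/T; 16:C/A; 18:A/C; 20:G/C; 24:C/G; 28:T/A; 37:A/C; 41:C/T.
That gives 12 mismatches out of 41 aligned sites, so the Hamming distance is 12.

12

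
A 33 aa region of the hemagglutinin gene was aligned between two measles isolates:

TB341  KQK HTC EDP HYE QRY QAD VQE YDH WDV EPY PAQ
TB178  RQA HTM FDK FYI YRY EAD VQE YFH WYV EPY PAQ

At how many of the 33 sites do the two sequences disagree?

11

Differing sites — 1:K/R; 3:K/A; 6:C/M; 7:E/F; 9:P/K; 10:H/F; 12:E/I; 13:Q/Y; 16:Q/E; 23:D/F; 26:D/Y.
That gives 11 mismatches out of 33 aligned sites, so the Hamming distance is 11.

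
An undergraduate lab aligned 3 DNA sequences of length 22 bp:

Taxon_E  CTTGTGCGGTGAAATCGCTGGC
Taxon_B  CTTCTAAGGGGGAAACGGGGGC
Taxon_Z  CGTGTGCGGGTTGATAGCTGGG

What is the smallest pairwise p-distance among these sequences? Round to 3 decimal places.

Pairwise Hamming distances:
  Taxon_E vs Taxon_B: 8
  Taxon_E vs Taxon_Z: 7
  Taxon_B vs Taxon_Z: 12
The smallest is 7 mismatches, between Taxon_E and Taxon_Z; p = 7/22 = 0.318.

0.318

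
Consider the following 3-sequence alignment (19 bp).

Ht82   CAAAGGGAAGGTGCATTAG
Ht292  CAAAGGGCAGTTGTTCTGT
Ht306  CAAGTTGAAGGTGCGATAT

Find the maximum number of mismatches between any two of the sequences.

Pairwise Hamming distances:
  Ht82 vs Ht292: 7
  Ht82 vs Ht306: 6
  Ht292 vs Ht306: 9
The largest is 9, between Ht292 and Ht306.

9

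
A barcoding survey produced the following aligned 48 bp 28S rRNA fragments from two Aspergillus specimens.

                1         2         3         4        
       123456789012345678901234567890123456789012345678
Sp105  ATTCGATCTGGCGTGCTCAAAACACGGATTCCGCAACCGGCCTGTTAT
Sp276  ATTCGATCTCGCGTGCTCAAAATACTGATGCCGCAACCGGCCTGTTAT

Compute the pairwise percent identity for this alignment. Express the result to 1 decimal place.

91.7%

Mismatches occur at site 10 (G→C), site 23 (C→T), site 26 (G→T), site 30 (T→G).
44 of the 48 sites match, so the percent identity is 44/48 × 100 = 91.7%.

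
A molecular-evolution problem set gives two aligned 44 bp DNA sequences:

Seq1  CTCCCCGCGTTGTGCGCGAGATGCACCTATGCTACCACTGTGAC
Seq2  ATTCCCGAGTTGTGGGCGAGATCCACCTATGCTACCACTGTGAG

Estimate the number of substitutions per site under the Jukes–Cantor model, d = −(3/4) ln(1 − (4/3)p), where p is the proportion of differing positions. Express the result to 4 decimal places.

0.1505

Differing sites — 1:C/A; 3:C/T; 8:C/A; 15:C/G; 23:G/C; 44:C/G.
p = 6/44 = 0.136364.
d = −0.75 · ln(1 − (4/3)·0.136364) = −0.75 · ln(0.818181) = −0.75 · (-0.200672) = 0.1505.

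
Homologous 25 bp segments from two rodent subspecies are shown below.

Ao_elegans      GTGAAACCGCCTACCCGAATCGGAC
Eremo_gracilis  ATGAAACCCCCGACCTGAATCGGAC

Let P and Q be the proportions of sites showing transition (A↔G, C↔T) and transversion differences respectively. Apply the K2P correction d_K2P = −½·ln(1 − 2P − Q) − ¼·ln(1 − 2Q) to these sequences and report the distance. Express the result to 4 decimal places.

Differing sites — 1:G/A (Ti); 9:G/C (Tv); 12:T/G (Tv); 16:C/T (Ti).
Of the 4 differences, 2 transitions and 2 transversions over 25 sites: P = 2/25 = 0.080000, Q = 2/25 = 0.080000.
d = −0.5·ln(0.760000) − 0.25·ln(0.840000) = −0.5·(-0.274437) − 0.25·(-0.174353) = 0.1808.

0.1808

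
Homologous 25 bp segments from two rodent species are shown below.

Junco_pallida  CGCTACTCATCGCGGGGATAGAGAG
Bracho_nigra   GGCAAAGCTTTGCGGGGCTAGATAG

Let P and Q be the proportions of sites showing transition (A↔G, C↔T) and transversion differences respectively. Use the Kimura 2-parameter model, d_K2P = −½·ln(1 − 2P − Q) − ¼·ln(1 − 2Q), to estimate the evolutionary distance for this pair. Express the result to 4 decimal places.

Mismatches occur at site 1 (C↔G, transversion), site 4 (T↔A, transversion), site 6 (C↔A, transversion), site 7 (T↔G, transversion), site 9 (A↔T, transversion), site 11 (C↔T, transition), site 18 (A↔C, transversion), site 23 (G↔T, transversion).
Of the 8 differences, 1 transition and 7 transversions over 25 sites: P = 1/25 = 0.040000, Q = 7/25 = 0.280000.
d = −0.5·ln(0.640000) − 0.25·ln(0.440000) = −0.5·(-0.446287) − 0.25·(-0.820981) = 0.4284.

0.4284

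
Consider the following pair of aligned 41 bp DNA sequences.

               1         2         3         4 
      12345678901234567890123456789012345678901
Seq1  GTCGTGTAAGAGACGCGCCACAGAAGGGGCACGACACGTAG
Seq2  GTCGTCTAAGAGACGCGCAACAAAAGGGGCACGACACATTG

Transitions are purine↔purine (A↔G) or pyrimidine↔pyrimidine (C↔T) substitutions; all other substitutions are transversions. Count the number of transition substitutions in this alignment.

2

The sequences differ at positions 6 (G/C, transversion), 19 (C/A, transversion), 23 (G/A, transition), 38 (G/A, transition), 40 (A/T, transversion).
Of the 5 differences, 2 transitions and 3 transversions, so the answer is 2.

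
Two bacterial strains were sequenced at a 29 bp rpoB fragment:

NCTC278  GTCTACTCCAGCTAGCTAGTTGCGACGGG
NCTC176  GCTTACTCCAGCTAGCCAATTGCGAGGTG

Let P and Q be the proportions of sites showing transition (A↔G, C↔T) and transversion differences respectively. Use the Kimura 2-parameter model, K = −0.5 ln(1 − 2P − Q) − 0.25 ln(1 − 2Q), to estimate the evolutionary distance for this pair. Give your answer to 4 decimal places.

0.2485

The sequences differ at positions 2 (T/C, transition), 3 (C/T, transition), 17 (T/C, transition), 19 (G/A, transition), 26 (C/G, transversion), 28 (G/T, transversion).
Of the 6 differences, 4 transitions and 2 transversions over 29 sites: P = 4/29 = 0.137931, Q = 2/29 = 0.068966.
d = −0.5·ln(0.655172) − 0.25·ln(0.862068) = −0.5·(-0.422857) − 0.25·(-0.148421) = 0.2485.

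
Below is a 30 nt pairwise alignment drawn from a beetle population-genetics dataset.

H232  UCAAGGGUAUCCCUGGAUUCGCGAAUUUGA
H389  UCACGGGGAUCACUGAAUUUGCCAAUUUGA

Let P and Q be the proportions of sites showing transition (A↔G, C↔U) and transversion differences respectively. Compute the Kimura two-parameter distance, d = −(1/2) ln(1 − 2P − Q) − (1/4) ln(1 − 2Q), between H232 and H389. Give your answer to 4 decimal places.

0.2326

Differing sites — 4:A/C (Tv); 8:U/G (Tv); 12:C/A (Tv); 16:G/A (Ti); 20:C/U (Ti); 23:G/C (Tv).
Of the 6 differences, 2 transitions and 4 transversions over 30 sites: P = 2/30 = 0.066667, Q = 4/30 = 0.133333.
d = −0.5·ln(0.733333) − 0.25·ln(0.733334) = −0.5·(-0.310155) − 0.25·(-0.310154) = 0.2326.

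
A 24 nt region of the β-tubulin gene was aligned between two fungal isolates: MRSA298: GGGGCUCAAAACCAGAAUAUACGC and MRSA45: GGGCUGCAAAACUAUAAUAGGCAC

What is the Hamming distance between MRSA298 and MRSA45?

Mismatches occur at site 4 (G→C), site 5 (C→U), site 6 (U→G), site 13 (C→U), site 15 (G→U), site 20 (U→G), site 21 (A→G), site 23 (G→A).
That gives 8 mismatches out of 24 aligned sites, so the Hamming distance is 8.

8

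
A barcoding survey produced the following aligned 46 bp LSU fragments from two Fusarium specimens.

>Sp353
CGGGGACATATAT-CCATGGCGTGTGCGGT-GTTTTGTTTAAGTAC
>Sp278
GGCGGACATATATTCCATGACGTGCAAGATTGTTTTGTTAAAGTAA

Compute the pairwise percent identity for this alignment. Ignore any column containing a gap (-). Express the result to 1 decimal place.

79.5%

Excluding the 2 gap columns leaves 44 comparable sites.
Differing sites — 1:C/G; 3:G/C; 20:G/A; 25:T/C; 26:G/A; 27:C/A; 29:G/A; 40:T/A; 46:C/A.
35 of the 44 comparable sites match, so the percent identity is 35/44 × 100 = 79.5%.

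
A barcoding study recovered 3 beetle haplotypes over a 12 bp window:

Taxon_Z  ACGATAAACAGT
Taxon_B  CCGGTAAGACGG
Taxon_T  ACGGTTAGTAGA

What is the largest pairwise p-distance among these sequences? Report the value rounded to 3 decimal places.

Pairwise Hamming distances:
  Taxon_Z vs Taxon_B: 6
  Taxon_Z vs Taxon_T: 5
  Taxon_B vs Taxon_T: 5
The largest is 6 mismatches, between Taxon_Z and Taxon_B; p = 6/12 = 0.500.

0.500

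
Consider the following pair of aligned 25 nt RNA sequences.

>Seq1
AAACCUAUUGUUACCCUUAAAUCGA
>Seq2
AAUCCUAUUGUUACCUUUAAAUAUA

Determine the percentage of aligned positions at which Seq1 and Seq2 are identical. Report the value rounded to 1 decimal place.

Differing sites — 3:A/U; 16:C/U; 23:C/A; 24:G/U.
21 of the 25 sites match, so the percent identity is 21/25 × 100 = 84.0%.

84.0%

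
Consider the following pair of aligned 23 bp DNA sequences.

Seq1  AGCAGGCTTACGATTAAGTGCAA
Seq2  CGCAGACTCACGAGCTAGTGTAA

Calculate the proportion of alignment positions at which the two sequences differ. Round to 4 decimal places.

0.3043

The sequences differ at positions 1 (A/C), 6 (G/A), 9 (T/C), 14 (T/G), 15 (T/C), 16 (A/T), 21 (C/T).
There are 7 differences over 23 sites, so p = 7/23 = 0.3043.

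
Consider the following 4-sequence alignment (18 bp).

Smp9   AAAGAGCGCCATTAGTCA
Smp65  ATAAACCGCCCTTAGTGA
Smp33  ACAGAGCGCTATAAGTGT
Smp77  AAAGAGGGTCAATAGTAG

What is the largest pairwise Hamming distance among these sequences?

9

Pairwise Hamming distances:
  Smp9 vs Smp65: 5
  Smp9 vs Smp33: 5
  Smp9 vs Smp77: 5
  Smp65 vs Smp33: 7
  Smp65 vs Smp77: 9
  Smp33 vs Smp77: 8
The largest is 9, between Smp65 and Smp77.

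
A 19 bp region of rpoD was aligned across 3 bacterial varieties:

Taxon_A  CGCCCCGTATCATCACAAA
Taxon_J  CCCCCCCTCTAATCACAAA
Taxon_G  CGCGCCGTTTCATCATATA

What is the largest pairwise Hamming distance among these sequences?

Pairwise Hamming distances:
  Taxon_A vs Taxon_J: 4
  Taxon_A vs Taxon_G: 4
  Taxon_J vs Taxon_G: 7
The largest is 7, between Taxon_J and Taxon_G.

7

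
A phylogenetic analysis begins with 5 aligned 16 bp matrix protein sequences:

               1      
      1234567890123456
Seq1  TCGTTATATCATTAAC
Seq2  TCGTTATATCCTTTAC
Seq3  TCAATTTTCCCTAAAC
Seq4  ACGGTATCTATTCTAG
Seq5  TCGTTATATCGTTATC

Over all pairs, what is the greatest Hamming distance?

Pairwise Hamming distances:
  Seq1 vs Seq2: 2
  Seq1 vs Seq3: 7
  Seq1 vs Seq4: 8
  Seq1 vs Seq5: 2
  Seq2 vs Seq3: 7
  Seq2 vs Seq4: 7
  Seq2 vs Seq5: 3
  Seq3 vs Seq4: 11
  Seq3 vs Seq5: 8
  Seq4 vs Seq5: 9
The largest is 11, between Seq3 and Seq4.

11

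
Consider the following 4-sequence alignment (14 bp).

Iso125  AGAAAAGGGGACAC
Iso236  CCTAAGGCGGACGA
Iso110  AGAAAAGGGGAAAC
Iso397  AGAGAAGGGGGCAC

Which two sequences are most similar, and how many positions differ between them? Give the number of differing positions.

Pairwise Hamming distances:
  Iso125 vs Iso236: 7
  Iso125 vs Iso110: 1
  Iso125 vs Iso397: 2
  Iso236 vs Iso110: 8
  Iso236 vs Iso397: 9
  Iso110 vs Iso397: 3
The smallest is 1, between Iso125 and Iso110.

1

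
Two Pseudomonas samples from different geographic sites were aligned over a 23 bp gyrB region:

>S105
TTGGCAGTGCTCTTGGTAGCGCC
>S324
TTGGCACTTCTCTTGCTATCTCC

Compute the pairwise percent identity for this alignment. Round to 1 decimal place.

78.3%

The sequences differ at positions 7 (G/C), 9 (G/T), 16 (G/C), 19 (G/T), 21 (G/T).
18 of the 23 sites match, so the percent identity is 18/23 × 100 = 78.3%.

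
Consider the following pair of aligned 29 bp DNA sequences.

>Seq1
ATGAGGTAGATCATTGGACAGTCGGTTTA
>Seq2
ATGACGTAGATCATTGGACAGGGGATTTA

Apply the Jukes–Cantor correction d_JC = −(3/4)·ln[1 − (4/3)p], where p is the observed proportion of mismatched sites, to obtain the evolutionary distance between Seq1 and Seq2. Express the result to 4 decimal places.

0.1524

The sequences differ at positions 5 (G/C), 22 (T/G), 23 (C/G), 25 (G/A).
p = 4/29 = 0.137931.
d = −0.75 · ln(1 − (4/3)·0.137931) = −0.75 · ln(0.816092) = −0.75 · (-0.203228) = 0.1524.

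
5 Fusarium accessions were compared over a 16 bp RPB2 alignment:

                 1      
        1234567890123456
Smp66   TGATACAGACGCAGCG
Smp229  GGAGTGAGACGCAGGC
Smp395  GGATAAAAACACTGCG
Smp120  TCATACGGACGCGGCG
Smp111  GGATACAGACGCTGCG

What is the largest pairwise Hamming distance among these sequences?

9

Pairwise Hamming distances:
  Smp66 vs Smp229: 6
  Smp66 vs Smp395: 5
  Smp66 vs Smp120: 3
  Smp66 vs Smp111: 2
  Smp229 vs Smp395: 8
  Smp229 vs Smp120: 9
  Smp229 vs Smp111: 6
  Smp395 vs Smp120: 7
  Smp395 vs Smp111: 3
  Smp120 vs Smp111: 4
The largest is 9, between Smp229 and Smp120.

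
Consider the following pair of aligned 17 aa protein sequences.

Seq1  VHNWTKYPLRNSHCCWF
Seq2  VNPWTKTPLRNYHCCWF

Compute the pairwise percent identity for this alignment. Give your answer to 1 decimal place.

Mismatches occur at site 2 (H↔N), site 3 (N↔P), site 7 (Y↔T), site 12 (S↔Y).
13 of the 17 sites match, so the percent identity is 13/17 × 100 = 76.5%.

76.5%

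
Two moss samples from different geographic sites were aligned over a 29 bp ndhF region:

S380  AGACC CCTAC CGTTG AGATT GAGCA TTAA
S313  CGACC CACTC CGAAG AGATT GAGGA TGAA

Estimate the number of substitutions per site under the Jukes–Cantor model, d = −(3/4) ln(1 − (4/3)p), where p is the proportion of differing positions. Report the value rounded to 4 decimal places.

The sequences differ at positions 1 (A/C), 7 (C/A), 8 (T/C), 9 (A/T), 13 (T/A), 14 (T/A), 24 (C/G), 27 (T/G).
p = 8/29 = 0.275862.
d = −0.75 · ln(1 − (4/3)·0.275862) = −0.75 · ln(0.632184) = −0.75 · (-0.458575) = 0.3439.

0.3439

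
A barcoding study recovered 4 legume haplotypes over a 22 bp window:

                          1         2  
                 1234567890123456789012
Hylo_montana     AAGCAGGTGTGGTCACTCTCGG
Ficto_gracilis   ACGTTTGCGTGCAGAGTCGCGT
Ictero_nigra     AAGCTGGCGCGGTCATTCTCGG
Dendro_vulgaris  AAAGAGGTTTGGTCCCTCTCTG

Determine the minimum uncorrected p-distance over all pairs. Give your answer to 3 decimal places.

Pairwise Hamming distances:
  Hylo_montana vs Ficto_gracilis: 11
  Hylo_montana vs Ictero_nigra: 4
  Hylo_montana vs Dendro_vulgaris: 5
  Ficto_gracilis vs Ictero_nigra: 10
  Ficto_gracilis vs Dendro_vulgaris: 15
  Ictero_nigra vs Dendro_vulgaris: 9
The smallest is 4 mismatches, between Hylo_montana and Ictero_nigra; p = 4/22 = 0.182.

0.182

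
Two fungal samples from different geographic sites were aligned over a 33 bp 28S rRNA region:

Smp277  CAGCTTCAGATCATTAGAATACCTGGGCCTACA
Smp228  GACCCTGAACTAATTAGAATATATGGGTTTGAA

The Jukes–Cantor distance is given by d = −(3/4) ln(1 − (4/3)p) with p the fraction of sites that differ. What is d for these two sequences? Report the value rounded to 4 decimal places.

Mismatches occur at site 1 (C↔G), site 3 (G↔C), site 5 (T↔C), site 7 (C↔G), site 9 (G↔A), site 10 (A↔C), site 12 (C↔A), site 22 (C↔T), site 23 (C↔A), site 28 (C↔T), site 29 (C↔T), site 31 (A↔G), site 32 (C↔A).
p = 13/33 = 0.393939.
d = −0.75 · ln(1 − (4/3)·0.393939) = −0.75 · ln(0.474748) = −0.75 · (-0.744971) = 0.5587.

0.5587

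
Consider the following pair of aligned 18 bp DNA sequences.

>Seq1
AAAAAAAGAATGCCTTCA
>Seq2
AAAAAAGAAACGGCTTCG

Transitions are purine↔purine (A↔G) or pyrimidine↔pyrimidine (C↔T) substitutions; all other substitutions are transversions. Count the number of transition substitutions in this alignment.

The sequences differ at positions 7 (A/G, transition), 8 (G/A, transition), 11 (T/C, transition), 13 (C/G, transversion), 18 (A/G, transition).
Of the 5 differences, 4 transitions and 1 transversion, so the answer is 4.

4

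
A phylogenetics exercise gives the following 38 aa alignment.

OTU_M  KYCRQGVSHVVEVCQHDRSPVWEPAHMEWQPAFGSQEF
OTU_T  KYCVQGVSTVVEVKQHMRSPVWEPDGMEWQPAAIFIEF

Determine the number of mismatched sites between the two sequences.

Differing sites — 4:R/V; 9:H/T; 14:C/K; 17:D/M; 25:A/D; 26:H/G; 33:F/A; 34:G/I; 35:S/F; 36:Q/I.
That gives 10 mismatches out of 38 aligned sites, so the Hamming distance is 10.

10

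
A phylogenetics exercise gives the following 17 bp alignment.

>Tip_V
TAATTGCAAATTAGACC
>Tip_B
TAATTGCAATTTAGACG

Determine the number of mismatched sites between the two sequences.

Mismatches occur at site 10 (A↔T), site 17 (C↔G).
That gives 2 mismatches out of 17 aligned sites, so the Hamming distance is 2.

2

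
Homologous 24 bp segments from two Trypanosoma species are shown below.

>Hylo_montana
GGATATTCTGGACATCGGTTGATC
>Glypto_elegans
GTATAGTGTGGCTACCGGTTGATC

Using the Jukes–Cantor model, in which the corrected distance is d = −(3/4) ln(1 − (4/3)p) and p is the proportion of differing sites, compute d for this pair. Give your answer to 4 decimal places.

0.3041

The sequences differ at positions 2 (G/T), 6 (T/G), 8 (C/G), 12 (A/C), 13 (C/T), 15 (T/C).
p = 6/24 = 0.250000.
d = −0.75 · ln(1 − (4/3)·0.250000) = −0.75 · ln(0.666667) = −0.75 · (-0.405465) = 0.3041.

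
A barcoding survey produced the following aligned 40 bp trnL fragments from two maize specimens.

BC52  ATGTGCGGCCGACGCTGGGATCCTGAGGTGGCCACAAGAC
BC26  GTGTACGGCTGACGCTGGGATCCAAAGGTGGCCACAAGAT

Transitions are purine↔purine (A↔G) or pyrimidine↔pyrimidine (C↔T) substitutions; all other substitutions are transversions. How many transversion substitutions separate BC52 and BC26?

Differing sites — 1:A/G (Ti); 5:G/A (Ti); 10:C/T (Ti); 24:T/A (Tv); 25:G/A (Ti); 40:C/T (Ti).
Of the 6 differences, 5 transitions and 1 transversion, so the answer is 1.

1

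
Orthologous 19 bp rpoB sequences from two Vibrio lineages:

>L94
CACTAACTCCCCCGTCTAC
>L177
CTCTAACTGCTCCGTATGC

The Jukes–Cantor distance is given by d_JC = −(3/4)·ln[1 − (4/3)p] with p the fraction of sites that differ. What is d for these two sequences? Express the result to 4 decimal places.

0.3241

Mismatches occur at site 2 (A↔T), site 9 (C↔G), site 11 (C↔T), site 16 (C↔A), site 18 (A↔G).
p = 5/19 = 0.263158.
d = −0.75 · ln(1 − (4/3)·0.263158) = −0.75 · ln(0.649123) = −0.75 · (-0.432133) = 0.3241.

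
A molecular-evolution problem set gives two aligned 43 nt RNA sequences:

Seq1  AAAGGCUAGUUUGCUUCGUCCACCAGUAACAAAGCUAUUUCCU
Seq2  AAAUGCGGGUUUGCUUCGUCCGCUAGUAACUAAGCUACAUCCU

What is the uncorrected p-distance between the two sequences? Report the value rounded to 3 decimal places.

Mismatches occur at site 4 (G/U), site 7 (U/G), site 8 (A/G), site 22 (A/G), site 24 (C/U), site 31 (A/U), site 38 (U/C), site 39 (U/A).
There are 8 differences over 43 sites, so p = 8/43 = 0.186.

0.186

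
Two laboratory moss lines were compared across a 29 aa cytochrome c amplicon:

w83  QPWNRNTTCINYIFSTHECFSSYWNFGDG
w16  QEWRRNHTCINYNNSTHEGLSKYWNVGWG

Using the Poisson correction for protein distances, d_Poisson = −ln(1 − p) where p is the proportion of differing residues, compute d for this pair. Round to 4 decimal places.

0.4229

Mismatches occur at site 2 (P→E), site 4 (N→R), site 7 (T→H), site 13 (I→N), site 14 (F→N), site 19 (C→G), site 20 (F→L), site 22 (S→K), site 26 (F→V), site 28 (D→W).
p = 10/29 = 0.344828.
d = −ln(1 − 0.344828) = −ln(0.655172) = 0.4229.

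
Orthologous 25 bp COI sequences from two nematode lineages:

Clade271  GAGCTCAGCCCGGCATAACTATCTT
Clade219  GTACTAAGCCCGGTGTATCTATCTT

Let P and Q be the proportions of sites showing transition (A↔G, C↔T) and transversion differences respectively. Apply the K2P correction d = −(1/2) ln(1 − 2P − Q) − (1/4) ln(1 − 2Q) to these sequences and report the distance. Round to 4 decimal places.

0.2918

Differing sites — 2:A/T (Tv); 3:G/A (Ti); 6:C/A (Tv); 14:C/T (Ti); 15:A/G (Ti); 18:A/T (Tv).
Of the 6 differences, 3 transitions and 3 transversions over 25 sites: P = 3/25 = 0.120000, Q = 3/25 = 0.120000.
d = −0.5·ln(0.640000) − 0.25·ln(0.760000) = −0.5·(-0.446287) − 0.25·(-0.274437) = 0.2918.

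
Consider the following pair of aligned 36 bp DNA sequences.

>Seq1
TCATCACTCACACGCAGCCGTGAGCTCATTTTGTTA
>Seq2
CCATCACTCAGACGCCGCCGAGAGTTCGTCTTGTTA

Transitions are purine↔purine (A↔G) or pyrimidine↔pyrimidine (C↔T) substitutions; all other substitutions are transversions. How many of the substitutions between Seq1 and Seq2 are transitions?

Mismatches occur at site 1 (T→C, transition), site 11 (C→G, transversion), site 16 (A→C, transversion), site 21 (T→A, transversion), site 25 (C→T, transition), site 28 (A→G, transition), site 30 (T→C, transition).
Of the 7 differences, 4 transitions and 3 transversions, so the answer is 4.

4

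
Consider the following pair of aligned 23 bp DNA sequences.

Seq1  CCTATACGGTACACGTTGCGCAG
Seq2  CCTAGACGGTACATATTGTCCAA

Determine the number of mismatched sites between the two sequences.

Mismatches occur at site 5 (T→G), site 14 (C→T), site 15 (G→A), site 19 (C→T), site 20 (G→C), site 23 (G→A).
That gives 6 mismatches out of 23 aligned sites, so the Hamming distance is 6.

6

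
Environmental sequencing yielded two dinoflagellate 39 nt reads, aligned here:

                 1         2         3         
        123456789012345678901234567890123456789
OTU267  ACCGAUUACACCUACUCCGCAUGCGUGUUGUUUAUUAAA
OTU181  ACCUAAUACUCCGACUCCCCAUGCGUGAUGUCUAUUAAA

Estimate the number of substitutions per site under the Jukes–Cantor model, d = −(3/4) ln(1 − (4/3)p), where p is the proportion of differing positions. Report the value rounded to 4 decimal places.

The sequences differ at positions 4 (G/U), 6 (U/A), 10 (A/U), 13 (U/G), 19 (G/C), 28 (U/A), 32 (U/C).
p = 7/39 = 0.179487.
d = −0.75 · ln(1 − (4/3)·0.179487) = −0.75 · ln(0.760684) = −0.75 · (-0.273537) = 0.2052.

0.2052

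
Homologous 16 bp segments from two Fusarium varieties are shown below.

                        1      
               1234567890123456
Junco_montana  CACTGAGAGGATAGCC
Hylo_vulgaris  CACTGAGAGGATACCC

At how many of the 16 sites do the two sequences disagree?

1

The sequences differ at position 14 (G/C).
That gives 1 mismatch out of 16 aligned sites, so the Hamming distance is 1.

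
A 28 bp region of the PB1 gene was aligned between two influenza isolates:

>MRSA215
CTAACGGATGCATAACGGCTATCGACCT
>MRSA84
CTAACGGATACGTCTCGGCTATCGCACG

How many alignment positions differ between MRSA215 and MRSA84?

7

Mismatches occur at site 10 (G→A), site 12 (A→G), site 14 (A→C), site 15 (A→T), site 25 (A→C), site 26 (C→A), site 28 (T→G).
That gives 7 mismatches out of 28 aligned sites, so the Hamming distance is 7.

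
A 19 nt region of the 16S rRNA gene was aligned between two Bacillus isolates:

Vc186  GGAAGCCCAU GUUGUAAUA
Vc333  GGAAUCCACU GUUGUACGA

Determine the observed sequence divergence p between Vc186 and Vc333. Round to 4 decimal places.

0.2632

Mismatches occur at site 5 (G/U), site 8 (C/A), site 9 (A/C), site 17 (A/C), site 18 (U/G).
There are 5 differences over 19 sites, so p = 5/19 = 0.2632.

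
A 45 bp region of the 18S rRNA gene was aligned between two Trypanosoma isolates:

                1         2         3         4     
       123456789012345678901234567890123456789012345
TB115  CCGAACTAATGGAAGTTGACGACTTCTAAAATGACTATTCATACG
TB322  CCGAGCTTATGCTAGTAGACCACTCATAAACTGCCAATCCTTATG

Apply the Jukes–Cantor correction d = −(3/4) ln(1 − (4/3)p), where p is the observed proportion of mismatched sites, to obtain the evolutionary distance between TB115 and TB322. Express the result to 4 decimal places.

0.4019

Mismatches occur at site 5 (A/G), site 8 (A/T), site 12 (G/C), site 13 (A/T), site 17 (T/A), site 21 (G/C), site 25 (T/C), site 26 (C/A), site 31 (A/C), site 34 (A/C), site 36 (T/A), site 39 (T/C), site 41 (A/T), site 44 (C/T).
p = 14/45 = 0.311111.
d = −0.75 · ln(1 − (4/3)·0.311111) = −0.75 · ln(0.585185) = −0.75 · (-0.535827) = 0.4019.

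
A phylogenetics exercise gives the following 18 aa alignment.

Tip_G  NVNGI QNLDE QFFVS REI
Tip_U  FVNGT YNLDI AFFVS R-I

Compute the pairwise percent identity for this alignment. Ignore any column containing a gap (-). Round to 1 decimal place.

Excluding the 1 gap column leaves 17 comparable sites.
Mismatches occur at site 1 (N↔F), site 5 (I↔T), site 6 (Q↔Y), site 10 (E↔I), site 11 (Q↔A).
12 of the 17 comparable sites match, so the percent identity is 12/17 × 100 = 70.6%.

70.6%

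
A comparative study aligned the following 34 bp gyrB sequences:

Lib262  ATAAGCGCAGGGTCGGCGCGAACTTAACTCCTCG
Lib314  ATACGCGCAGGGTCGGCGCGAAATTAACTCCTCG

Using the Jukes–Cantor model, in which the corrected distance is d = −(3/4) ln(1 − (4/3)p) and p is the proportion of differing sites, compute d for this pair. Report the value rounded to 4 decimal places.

Differing sites — 4:A/C; 23:C/A.
p = 2/34 = 0.058824.
d = −0.75 · ln(1 − (4/3)·0.058824) = −0.75 · ln(0.921568) = −0.75 · (-0.081679) = 0.0613.

0.0613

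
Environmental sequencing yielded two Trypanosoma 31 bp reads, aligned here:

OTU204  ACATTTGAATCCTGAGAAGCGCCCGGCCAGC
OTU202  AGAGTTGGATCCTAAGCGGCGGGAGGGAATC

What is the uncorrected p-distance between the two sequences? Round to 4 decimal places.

0.3871

Differing sites — 2:C/G; 4:T/G; 8:A/G; 14:G/A; 17:A/C; 18:A/G; 22:C/G; 23:C/G; 24:C/A; 27:C/G; 28:C/A; 30:G/T.
There are 12 differences over 31 sites, so p = 12/31 = 0.3871.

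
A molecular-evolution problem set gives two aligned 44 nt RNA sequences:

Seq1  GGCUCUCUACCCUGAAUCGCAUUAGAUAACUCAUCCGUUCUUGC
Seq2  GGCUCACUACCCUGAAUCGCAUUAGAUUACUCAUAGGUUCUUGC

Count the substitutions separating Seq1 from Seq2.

4

Mismatches occur at site 6 (U→A), site 28 (A→U), site 35 (C→A), site 36 (C→G).
That gives 4 mismatches out of 44 aligned sites, so the Hamming distance is 4.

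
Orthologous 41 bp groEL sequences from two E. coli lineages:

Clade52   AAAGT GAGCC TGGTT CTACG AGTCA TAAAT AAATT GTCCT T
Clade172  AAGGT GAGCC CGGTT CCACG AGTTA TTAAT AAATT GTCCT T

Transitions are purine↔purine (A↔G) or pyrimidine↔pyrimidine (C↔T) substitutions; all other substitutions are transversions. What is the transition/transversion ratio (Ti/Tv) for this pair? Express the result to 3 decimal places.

4.000

The sequences differ at positions 3 (A/G, transition), 11 (T/C, transition), 17 (T/C, transition), 24 (C/T, transition), 27 (A/T, transversion).
Of the 5 differences, 4 transitions and 1 transversion, so Ti/Tv = 4/1 = 4.000.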